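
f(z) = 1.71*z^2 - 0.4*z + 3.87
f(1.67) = 7.97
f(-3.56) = 26.97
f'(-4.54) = -15.93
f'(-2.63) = -9.39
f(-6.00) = 67.83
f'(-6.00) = -20.92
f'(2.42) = 7.88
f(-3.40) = 25.00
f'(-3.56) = -12.58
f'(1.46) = 4.59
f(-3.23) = 23.00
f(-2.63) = 16.75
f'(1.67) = 5.31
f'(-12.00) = -41.44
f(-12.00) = 254.91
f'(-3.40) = -12.03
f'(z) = 3.42*z - 0.4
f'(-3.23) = -11.45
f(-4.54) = 40.93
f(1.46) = 6.93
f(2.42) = 12.92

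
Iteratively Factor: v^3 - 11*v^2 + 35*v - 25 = (v - 5)*(v^2 - 6*v + 5) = (v - 5)^2*(v - 1)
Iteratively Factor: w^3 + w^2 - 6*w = (w + 3)*(w^2 - 2*w) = (w - 2)*(w + 3)*(w)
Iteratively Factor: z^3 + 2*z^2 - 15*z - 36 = (z + 3)*(z^2 - z - 12) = (z - 4)*(z + 3)*(z + 3)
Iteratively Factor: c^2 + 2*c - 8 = (c - 2)*(c + 4)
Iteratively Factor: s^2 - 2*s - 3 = (s + 1)*(s - 3)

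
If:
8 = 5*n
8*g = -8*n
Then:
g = -8/5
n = 8/5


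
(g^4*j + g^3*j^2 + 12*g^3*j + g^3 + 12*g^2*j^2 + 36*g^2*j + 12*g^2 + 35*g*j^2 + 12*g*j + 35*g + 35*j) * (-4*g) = -4*g^5*j - 4*g^4*j^2 - 48*g^4*j - 4*g^4 - 48*g^3*j^2 - 144*g^3*j - 48*g^3 - 140*g^2*j^2 - 48*g^2*j - 140*g^2 - 140*g*j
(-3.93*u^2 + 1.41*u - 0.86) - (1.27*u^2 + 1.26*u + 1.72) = -5.2*u^2 + 0.15*u - 2.58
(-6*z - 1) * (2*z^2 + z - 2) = -12*z^3 - 8*z^2 + 11*z + 2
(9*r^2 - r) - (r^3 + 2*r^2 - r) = -r^3 + 7*r^2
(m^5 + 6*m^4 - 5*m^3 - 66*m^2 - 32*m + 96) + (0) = m^5 + 6*m^4 - 5*m^3 - 66*m^2 - 32*m + 96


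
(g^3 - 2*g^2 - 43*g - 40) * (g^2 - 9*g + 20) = g^5 - 11*g^4 - 5*g^3 + 307*g^2 - 500*g - 800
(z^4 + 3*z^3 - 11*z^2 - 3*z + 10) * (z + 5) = z^5 + 8*z^4 + 4*z^3 - 58*z^2 - 5*z + 50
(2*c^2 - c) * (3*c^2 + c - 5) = 6*c^4 - c^3 - 11*c^2 + 5*c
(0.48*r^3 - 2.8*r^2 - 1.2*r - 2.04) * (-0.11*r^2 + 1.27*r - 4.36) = -0.0528*r^5 + 0.9176*r^4 - 5.5168*r^3 + 10.9084*r^2 + 2.6412*r + 8.8944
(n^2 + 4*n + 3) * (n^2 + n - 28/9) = n^4 + 5*n^3 + 35*n^2/9 - 85*n/9 - 28/3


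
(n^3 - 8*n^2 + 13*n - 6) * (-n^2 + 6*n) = -n^5 + 14*n^4 - 61*n^3 + 84*n^2 - 36*n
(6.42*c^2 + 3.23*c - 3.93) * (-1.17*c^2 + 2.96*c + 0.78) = -7.5114*c^4 + 15.2241*c^3 + 19.1665*c^2 - 9.1134*c - 3.0654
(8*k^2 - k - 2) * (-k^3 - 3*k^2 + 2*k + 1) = -8*k^5 - 23*k^4 + 21*k^3 + 12*k^2 - 5*k - 2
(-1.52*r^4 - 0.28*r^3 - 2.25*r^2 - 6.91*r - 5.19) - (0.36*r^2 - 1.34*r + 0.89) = -1.52*r^4 - 0.28*r^3 - 2.61*r^2 - 5.57*r - 6.08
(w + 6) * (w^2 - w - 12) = w^3 + 5*w^2 - 18*w - 72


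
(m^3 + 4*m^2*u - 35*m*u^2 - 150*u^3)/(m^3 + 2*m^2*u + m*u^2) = (m^3 + 4*m^2*u - 35*m*u^2 - 150*u^3)/(m*(m^2 + 2*m*u + u^2))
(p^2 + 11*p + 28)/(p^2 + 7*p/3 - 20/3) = 3*(p + 7)/(3*p - 5)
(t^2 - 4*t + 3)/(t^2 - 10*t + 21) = (t - 1)/(t - 7)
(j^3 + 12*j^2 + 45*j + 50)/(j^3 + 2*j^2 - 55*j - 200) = (j + 2)/(j - 8)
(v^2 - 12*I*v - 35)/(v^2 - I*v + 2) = (v^2 - 12*I*v - 35)/(v^2 - I*v + 2)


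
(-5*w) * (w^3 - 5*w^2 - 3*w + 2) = -5*w^4 + 25*w^3 + 15*w^2 - 10*w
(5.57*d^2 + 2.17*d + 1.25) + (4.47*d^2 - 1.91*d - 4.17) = 10.04*d^2 + 0.26*d - 2.92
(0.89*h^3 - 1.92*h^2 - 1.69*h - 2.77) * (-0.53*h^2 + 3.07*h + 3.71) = -0.4717*h^5 + 3.7499*h^4 - 1.6968*h^3 - 10.8434*h^2 - 14.7738*h - 10.2767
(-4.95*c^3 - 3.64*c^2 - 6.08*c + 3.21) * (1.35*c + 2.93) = -6.6825*c^4 - 19.4175*c^3 - 18.8732*c^2 - 13.4809*c + 9.4053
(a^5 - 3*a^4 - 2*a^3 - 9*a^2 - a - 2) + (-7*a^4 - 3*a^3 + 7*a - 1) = a^5 - 10*a^4 - 5*a^3 - 9*a^2 + 6*a - 3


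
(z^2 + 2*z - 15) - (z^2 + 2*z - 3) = -12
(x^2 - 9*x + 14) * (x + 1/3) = x^3 - 26*x^2/3 + 11*x + 14/3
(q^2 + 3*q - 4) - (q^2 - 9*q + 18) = 12*q - 22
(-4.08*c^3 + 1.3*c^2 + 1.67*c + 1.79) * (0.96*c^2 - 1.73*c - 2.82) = -3.9168*c^5 + 8.3064*c^4 + 10.8598*c^3 - 4.8367*c^2 - 7.8061*c - 5.0478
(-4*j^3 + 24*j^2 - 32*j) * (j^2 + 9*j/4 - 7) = -4*j^5 + 15*j^4 + 50*j^3 - 240*j^2 + 224*j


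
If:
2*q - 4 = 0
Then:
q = 2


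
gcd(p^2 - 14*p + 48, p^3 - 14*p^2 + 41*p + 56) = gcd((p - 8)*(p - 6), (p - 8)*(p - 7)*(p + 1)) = p - 8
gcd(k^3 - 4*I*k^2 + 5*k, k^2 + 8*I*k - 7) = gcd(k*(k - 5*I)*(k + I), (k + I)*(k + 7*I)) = k + I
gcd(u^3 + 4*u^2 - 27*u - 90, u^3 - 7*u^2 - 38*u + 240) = u^2 + u - 30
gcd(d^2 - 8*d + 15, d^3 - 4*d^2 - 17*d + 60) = d^2 - 8*d + 15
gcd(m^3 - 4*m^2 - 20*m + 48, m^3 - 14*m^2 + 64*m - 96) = m - 6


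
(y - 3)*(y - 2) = y^2 - 5*y + 6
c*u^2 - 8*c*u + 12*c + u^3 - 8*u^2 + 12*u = (c + u)*(u - 6)*(u - 2)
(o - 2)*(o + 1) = o^2 - o - 2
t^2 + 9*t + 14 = (t + 2)*(t + 7)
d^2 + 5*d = d*(d + 5)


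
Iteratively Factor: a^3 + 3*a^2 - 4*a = (a)*(a^2 + 3*a - 4) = a*(a + 4)*(a - 1)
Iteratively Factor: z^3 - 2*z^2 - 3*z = (z)*(z^2 - 2*z - 3) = z*(z + 1)*(z - 3)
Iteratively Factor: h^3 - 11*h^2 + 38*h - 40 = (h - 2)*(h^2 - 9*h + 20) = (h - 5)*(h - 2)*(h - 4)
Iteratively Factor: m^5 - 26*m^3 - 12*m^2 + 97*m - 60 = (m + 4)*(m^4 - 4*m^3 - 10*m^2 + 28*m - 15) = (m + 3)*(m + 4)*(m^3 - 7*m^2 + 11*m - 5) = (m - 5)*(m + 3)*(m + 4)*(m^2 - 2*m + 1) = (m - 5)*(m - 1)*(m + 3)*(m + 4)*(m - 1)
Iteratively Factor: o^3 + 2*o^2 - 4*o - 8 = (o + 2)*(o^2 - 4) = (o - 2)*(o + 2)*(o + 2)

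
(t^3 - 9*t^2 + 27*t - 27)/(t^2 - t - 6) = (t^2 - 6*t + 9)/(t + 2)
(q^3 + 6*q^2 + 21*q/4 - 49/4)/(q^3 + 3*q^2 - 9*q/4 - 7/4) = (2*q + 7)/(2*q + 1)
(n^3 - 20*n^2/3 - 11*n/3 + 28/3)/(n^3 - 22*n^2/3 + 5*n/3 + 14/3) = (3*n + 4)/(3*n + 2)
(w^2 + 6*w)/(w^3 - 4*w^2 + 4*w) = (w + 6)/(w^2 - 4*w + 4)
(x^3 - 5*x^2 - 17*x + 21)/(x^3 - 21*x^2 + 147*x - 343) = (x^2 + 2*x - 3)/(x^2 - 14*x + 49)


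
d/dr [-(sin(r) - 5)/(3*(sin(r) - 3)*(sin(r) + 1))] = (sin(r)^2 - 10*sin(r) + 13)*cos(r)/(3*(sin(r) - 3)^2*(sin(r) + 1)^2)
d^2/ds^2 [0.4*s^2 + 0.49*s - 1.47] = 0.800000000000000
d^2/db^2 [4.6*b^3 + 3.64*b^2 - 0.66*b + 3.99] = 27.6*b + 7.28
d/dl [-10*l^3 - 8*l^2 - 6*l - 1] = -30*l^2 - 16*l - 6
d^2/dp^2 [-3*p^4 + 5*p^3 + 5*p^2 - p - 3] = -36*p^2 + 30*p + 10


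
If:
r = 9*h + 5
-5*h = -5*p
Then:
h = r/9 - 5/9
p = r/9 - 5/9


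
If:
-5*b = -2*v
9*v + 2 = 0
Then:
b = -4/45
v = -2/9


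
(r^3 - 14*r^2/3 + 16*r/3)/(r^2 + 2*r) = (3*r^2 - 14*r + 16)/(3*(r + 2))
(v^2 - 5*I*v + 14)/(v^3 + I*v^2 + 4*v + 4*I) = (v - 7*I)/(v^2 - I*v + 2)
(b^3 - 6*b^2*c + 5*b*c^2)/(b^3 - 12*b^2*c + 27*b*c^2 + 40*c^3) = b*(b - c)/(b^2 - 7*b*c - 8*c^2)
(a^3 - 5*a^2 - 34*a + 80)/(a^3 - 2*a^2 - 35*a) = (a^2 - 10*a + 16)/(a*(a - 7))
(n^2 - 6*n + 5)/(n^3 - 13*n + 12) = (n - 5)/(n^2 + n - 12)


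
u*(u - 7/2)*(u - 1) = u^3 - 9*u^2/2 + 7*u/2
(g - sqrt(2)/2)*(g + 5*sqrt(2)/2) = g^2 + 2*sqrt(2)*g - 5/2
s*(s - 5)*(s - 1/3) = s^3 - 16*s^2/3 + 5*s/3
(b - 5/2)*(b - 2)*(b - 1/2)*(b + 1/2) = b^4 - 9*b^3/2 + 19*b^2/4 + 9*b/8 - 5/4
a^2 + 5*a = a*(a + 5)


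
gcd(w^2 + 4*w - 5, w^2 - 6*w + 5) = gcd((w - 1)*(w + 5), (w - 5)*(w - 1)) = w - 1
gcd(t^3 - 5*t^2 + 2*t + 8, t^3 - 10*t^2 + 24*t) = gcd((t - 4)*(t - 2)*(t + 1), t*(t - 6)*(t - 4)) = t - 4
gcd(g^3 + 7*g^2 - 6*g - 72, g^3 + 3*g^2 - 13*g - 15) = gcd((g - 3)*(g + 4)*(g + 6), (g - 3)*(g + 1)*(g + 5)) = g - 3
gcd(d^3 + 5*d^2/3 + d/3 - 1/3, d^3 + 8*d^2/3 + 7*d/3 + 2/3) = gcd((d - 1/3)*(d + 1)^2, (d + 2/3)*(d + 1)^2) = d^2 + 2*d + 1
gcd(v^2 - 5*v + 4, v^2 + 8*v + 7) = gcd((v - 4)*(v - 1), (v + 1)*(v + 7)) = 1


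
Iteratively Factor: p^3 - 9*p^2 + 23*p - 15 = (p - 3)*(p^2 - 6*p + 5) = (p - 3)*(p - 1)*(p - 5)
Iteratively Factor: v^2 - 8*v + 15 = (v - 3)*(v - 5)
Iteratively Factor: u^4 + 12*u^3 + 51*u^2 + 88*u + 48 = (u + 1)*(u^3 + 11*u^2 + 40*u + 48) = (u + 1)*(u + 4)*(u^2 + 7*u + 12) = (u + 1)*(u + 4)^2*(u + 3)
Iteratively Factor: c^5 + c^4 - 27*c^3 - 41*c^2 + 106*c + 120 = (c - 2)*(c^4 + 3*c^3 - 21*c^2 - 83*c - 60) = (c - 5)*(c - 2)*(c^3 + 8*c^2 + 19*c + 12) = (c - 5)*(c - 2)*(c + 3)*(c^2 + 5*c + 4) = (c - 5)*(c - 2)*(c + 1)*(c + 3)*(c + 4)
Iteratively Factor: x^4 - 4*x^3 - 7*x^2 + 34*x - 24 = (x + 3)*(x^3 - 7*x^2 + 14*x - 8) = (x - 4)*(x + 3)*(x^2 - 3*x + 2) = (x - 4)*(x - 2)*(x + 3)*(x - 1)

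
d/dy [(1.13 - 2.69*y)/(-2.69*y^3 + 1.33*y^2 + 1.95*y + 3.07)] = (-14.4722*y^3 + 12.6968*y^2 - 3.0058*y - 10.4618)/(7.2361*y^6 - 7.1554*y^5 - 8.7221*y^4 - 11.3296*y^3 + 11.9687*y^2 + 11.973*y + 9.4249)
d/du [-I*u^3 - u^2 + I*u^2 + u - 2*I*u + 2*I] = -3*I*u^2 - 2*u*(1 - I) + 1 - 2*I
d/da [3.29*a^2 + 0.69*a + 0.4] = 6.58*a + 0.69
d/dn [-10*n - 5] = -10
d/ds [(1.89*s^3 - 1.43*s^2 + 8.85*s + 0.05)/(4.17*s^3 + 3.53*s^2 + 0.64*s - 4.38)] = (12.6348*s^4 - 71.3898*s^3 - 57.6158*s^2 + 12.1738*s - 38.795)/(17.3889*s^6 + 29.4402*s^5 + 17.7985*s^4 - 32.0108*s^3 - 30.5132*s^2 - 5.6064*s + 19.1844)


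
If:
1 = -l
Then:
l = -1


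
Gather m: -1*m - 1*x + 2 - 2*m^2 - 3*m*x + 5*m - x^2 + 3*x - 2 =-2*m^2 + m*(4 - 3*x) - x^2 + 2*x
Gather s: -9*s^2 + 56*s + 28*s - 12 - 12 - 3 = -9*s^2 + 84*s - 27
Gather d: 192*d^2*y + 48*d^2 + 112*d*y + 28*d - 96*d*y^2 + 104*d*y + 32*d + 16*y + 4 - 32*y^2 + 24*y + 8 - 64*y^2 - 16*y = d^2*(192*y + 48) + d*(-96*y^2 + 216*y + 60) - 96*y^2 + 24*y + 12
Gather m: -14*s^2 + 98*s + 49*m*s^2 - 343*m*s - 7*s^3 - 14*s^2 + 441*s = m*(49*s^2 - 343*s) - 7*s^3 - 28*s^2 + 539*s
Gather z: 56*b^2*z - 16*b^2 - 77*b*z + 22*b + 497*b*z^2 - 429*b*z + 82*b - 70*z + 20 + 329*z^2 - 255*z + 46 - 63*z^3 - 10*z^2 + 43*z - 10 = -16*b^2 + 104*b - 63*z^3 + z^2*(497*b + 319) + z*(56*b^2 - 506*b - 282) + 56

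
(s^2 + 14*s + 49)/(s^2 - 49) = (s + 7)/(s - 7)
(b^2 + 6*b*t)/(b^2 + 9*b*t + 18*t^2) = b/(b + 3*t)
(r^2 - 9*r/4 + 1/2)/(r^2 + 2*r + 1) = (4*r^2 - 9*r + 2)/(4*(r^2 + 2*r + 1))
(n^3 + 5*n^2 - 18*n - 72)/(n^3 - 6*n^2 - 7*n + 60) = (n + 6)/(n - 5)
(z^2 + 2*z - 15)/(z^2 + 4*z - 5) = (z - 3)/(z - 1)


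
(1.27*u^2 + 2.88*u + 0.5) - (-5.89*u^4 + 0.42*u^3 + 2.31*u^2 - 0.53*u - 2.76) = 5.89*u^4 - 0.42*u^3 - 1.04*u^2 + 3.41*u + 3.26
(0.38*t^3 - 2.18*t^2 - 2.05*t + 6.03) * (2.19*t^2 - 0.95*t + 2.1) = 0.8322*t^5 - 5.1352*t^4 - 1.6205*t^3 + 10.5752*t^2 - 10.0335*t + 12.663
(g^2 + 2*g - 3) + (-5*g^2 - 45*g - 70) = -4*g^2 - 43*g - 73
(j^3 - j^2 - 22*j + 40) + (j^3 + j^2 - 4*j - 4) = 2*j^3 - 26*j + 36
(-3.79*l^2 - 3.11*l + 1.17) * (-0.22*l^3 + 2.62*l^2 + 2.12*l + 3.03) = 0.8338*l^5 - 9.2456*l^4 - 16.4404*l^3 - 15.0115*l^2 - 6.9429*l + 3.5451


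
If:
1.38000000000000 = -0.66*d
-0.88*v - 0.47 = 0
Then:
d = -2.09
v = -0.53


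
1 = 1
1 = 1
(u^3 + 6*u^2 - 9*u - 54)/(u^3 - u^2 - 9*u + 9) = (u + 6)/(u - 1)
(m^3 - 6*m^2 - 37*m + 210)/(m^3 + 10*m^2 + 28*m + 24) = (m^2 - 12*m + 35)/(m^2 + 4*m + 4)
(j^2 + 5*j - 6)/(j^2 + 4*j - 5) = (j + 6)/(j + 5)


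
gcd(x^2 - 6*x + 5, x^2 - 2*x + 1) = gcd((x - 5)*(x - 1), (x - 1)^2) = x - 1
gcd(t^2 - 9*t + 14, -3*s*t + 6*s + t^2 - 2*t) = t - 2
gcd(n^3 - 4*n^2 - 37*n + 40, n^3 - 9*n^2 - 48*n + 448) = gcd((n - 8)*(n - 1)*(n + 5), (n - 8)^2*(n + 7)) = n - 8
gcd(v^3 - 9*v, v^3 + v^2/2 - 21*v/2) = v^2 - 3*v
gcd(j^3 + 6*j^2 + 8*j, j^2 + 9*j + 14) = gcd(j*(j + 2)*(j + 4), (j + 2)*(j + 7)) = j + 2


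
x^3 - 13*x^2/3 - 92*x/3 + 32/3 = (x - 8)*(x - 1/3)*(x + 4)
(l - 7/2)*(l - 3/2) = l^2 - 5*l + 21/4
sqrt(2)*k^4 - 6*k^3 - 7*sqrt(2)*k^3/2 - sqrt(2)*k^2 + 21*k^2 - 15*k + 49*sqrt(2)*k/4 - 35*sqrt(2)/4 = (k - 5/2)*(k - 1)*(k - 7*sqrt(2)/2)*(sqrt(2)*k + 1)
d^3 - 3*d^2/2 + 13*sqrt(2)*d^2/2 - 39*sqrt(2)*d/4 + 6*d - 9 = (d - 3/2)*(d + sqrt(2)/2)*(d + 6*sqrt(2))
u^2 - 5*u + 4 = (u - 4)*(u - 1)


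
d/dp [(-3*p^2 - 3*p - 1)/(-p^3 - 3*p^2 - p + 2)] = (-3*p^4 - 6*p^3 - 9*p^2 - 18*p - 7)/(p^6 + 6*p^5 + 11*p^4 + 2*p^3 - 11*p^2 - 4*p + 4)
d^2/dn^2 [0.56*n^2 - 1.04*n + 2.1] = 1.12000000000000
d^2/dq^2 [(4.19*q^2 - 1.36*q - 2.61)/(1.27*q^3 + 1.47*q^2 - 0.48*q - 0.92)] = (13.516102*q^6 - 13.161264*q^5 - 50.424588*q^4 - 11.0462319999999*q^3 - 9.36230999999999*q^2 - 18.283032*q + 0.0317680000000025)/(2.048383*q^9 + 7.112889*q^8 + 5.910453*q^7 - 6.651753*q^6 - 12.53916*q^5 - 1.583028*q^4 + 7.009104*q^3 + 3.09672*q^2 - 1.218816*q - 0.778688)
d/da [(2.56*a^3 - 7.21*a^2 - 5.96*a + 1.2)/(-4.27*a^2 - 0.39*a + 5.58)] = (-10.9312*a^4 - 1.9968*a^3 + 20.2171*a^2 - 70.2156*a - 32.7888)/(18.2329*a^4 + 3.3306*a^3 - 47.5011*a^2 - 4.3524*a + 31.1364)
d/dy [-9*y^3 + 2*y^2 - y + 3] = -27*y^2 + 4*y - 1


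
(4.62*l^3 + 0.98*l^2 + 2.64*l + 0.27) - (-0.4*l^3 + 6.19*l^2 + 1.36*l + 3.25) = 5.02*l^3 - 5.21*l^2 + 1.28*l - 2.98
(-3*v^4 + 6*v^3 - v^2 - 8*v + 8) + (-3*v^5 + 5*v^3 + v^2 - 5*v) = -3*v^5 - 3*v^4 + 11*v^3 - 13*v + 8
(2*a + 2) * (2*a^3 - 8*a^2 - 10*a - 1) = 4*a^4 - 12*a^3 - 36*a^2 - 22*a - 2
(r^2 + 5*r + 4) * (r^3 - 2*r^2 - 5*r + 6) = r^5 + 3*r^4 - 11*r^3 - 27*r^2 + 10*r + 24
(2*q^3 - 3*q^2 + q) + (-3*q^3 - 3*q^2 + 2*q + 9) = -q^3 - 6*q^2 + 3*q + 9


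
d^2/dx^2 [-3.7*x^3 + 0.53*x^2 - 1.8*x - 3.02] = 1.06 - 22.2*x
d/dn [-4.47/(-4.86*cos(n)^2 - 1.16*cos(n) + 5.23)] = (43.4484*cos(n) + 5.1852)*sin(n)/(4.86*cos(n)^2 + 1.16*cos(n) - 5.23)^2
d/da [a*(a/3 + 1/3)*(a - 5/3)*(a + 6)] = 4*a^3/3 + 16*a^2/3 - 34*a/9 - 10/3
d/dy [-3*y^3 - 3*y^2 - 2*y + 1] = -9*y^2 - 6*y - 2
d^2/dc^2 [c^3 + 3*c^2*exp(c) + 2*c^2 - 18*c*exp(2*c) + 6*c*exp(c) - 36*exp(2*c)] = 3*c^2*exp(c) - 72*c*exp(2*c) + 18*c*exp(c) + 6*c - 216*exp(2*c) + 18*exp(c) + 4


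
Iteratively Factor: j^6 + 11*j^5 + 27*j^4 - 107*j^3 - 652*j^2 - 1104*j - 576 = (j + 4)*(j^5 + 7*j^4 - j^3 - 103*j^2 - 240*j - 144) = (j + 3)*(j + 4)*(j^4 + 4*j^3 - 13*j^2 - 64*j - 48) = (j - 4)*(j + 3)*(j + 4)*(j^3 + 8*j^2 + 19*j + 12) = (j - 4)*(j + 3)^2*(j + 4)*(j^2 + 5*j + 4) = (j - 4)*(j + 3)^2*(j + 4)^2*(j + 1)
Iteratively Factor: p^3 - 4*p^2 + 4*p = (p)*(p^2 - 4*p + 4) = p*(p - 2)*(p - 2)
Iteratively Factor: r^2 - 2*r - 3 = (r + 1)*(r - 3)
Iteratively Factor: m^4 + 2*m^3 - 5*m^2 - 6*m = (m + 3)*(m^3 - m^2 - 2*m) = m*(m + 3)*(m^2 - m - 2) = m*(m - 2)*(m + 3)*(m + 1)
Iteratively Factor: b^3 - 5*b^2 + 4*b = (b - 1)*(b^2 - 4*b) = b*(b - 1)*(b - 4)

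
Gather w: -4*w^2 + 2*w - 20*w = -4*w^2 - 18*w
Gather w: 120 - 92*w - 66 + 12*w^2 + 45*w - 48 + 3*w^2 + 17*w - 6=15*w^2 - 30*w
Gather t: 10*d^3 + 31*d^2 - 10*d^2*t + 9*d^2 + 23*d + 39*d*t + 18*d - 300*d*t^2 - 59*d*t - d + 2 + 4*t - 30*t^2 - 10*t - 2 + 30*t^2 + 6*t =10*d^3 + 40*d^2 - 300*d*t^2 + 40*d + t*(-10*d^2 - 20*d)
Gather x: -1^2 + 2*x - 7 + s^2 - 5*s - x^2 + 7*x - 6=s^2 - 5*s - x^2 + 9*x - 14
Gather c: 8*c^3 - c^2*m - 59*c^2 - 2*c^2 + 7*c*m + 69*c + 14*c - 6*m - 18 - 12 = 8*c^3 + c^2*(-m - 61) + c*(7*m + 83) - 6*m - 30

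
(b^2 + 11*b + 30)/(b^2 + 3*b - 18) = (b + 5)/(b - 3)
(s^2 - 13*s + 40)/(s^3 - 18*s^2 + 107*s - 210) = (s - 8)/(s^2 - 13*s + 42)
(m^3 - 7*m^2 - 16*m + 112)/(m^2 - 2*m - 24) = (m^2 - 11*m + 28)/(m - 6)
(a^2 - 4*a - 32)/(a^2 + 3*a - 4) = (a - 8)/(a - 1)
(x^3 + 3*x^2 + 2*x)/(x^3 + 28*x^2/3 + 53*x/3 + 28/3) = 3*x*(x + 2)/(3*x^2 + 25*x + 28)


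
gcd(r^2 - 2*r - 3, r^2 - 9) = r - 3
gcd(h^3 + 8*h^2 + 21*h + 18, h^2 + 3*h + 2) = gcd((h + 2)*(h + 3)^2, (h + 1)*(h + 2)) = h + 2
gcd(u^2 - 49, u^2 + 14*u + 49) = u + 7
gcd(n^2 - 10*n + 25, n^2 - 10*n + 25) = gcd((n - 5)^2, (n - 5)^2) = n^2 - 10*n + 25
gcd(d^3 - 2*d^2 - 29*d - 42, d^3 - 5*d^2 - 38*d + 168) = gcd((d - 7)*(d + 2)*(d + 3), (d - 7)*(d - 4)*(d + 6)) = d - 7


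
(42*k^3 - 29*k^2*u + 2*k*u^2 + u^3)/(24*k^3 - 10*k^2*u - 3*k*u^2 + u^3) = (-21*k^2 + 4*k*u + u^2)/(-12*k^2 - k*u + u^2)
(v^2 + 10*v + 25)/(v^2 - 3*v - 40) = (v + 5)/(v - 8)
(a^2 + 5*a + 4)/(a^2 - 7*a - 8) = (a + 4)/(a - 8)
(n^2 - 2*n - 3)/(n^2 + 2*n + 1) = (n - 3)/(n + 1)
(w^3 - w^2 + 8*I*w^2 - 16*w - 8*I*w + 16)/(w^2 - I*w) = (w^3 + w^2*(-1 + 8*I) - 8*w*(2 + I) + 16)/(w*(w - I))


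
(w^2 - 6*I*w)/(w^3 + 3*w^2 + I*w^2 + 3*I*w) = (w - 6*I)/(w^2 + w*(3 + I) + 3*I)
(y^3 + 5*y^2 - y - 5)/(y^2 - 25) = (y^2 - 1)/(y - 5)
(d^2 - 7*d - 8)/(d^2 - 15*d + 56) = (d + 1)/(d - 7)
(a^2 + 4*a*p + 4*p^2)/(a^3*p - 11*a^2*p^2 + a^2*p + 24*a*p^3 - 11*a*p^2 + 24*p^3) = (a^2 + 4*a*p + 4*p^2)/(p*(a^3 - 11*a^2*p + a^2 + 24*a*p^2 - 11*a*p + 24*p^2))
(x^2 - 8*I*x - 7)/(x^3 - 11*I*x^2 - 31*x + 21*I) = 1/(x - 3*I)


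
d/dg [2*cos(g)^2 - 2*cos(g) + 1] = 2*sin(g) - 2*sin(2*g)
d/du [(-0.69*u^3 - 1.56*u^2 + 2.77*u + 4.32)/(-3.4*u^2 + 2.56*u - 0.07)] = (2.346*u^4 - 3.5328*u^3 + 5.5693*u^2 + 29.5944*u - 11.2531)/(11.56*u^4 - 17.408*u^3 + 7.0296*u^2 - 0.3584*u + 0.0049)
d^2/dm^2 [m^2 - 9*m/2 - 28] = 2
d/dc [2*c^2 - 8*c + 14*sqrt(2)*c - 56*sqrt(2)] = 4*c - 8 + 14*sqrt(2)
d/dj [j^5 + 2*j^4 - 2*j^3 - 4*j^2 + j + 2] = 5*j^4 + 8*j^3 - 6*j^2 - 8*j + 1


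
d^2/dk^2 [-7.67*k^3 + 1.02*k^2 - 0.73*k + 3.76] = 2.04 - 46.02*k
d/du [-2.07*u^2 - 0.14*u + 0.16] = -4.14*u - 0.14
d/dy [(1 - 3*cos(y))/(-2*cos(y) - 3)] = -11*sin(y)/(2*cos(y) + 3)^2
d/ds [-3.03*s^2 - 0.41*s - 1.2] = -6.06*s - 0.41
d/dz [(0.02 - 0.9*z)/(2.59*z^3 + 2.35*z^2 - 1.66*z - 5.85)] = (4.662*z^3 + 1.9596*z^2 - 0.0940000000000001*z + 5.2982)/(6.7081*z^6 + 12.173*z^5 - 3.0763*z^4 - 38.105*z^3 - 24.7394*z^2 + 19.422*z + 34.2225)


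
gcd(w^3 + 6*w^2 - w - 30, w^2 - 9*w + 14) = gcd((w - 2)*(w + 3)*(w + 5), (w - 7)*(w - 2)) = w - 2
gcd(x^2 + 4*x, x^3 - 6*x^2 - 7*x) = x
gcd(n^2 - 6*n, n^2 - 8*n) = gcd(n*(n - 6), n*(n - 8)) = n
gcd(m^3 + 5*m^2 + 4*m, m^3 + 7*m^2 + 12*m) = m^2 + 4*m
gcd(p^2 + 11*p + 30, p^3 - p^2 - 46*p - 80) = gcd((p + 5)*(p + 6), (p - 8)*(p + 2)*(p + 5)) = p + 5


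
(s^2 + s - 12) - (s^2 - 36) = s + 24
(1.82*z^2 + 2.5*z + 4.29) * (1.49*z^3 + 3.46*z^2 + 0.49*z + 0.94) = 2.7118*z^5 + 10.0222*z^4 + 15.9339*z^3 + 17.7792*z^2 + 4.4521*z + 4.0326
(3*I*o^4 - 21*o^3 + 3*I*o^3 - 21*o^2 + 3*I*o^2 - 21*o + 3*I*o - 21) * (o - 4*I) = 3*I*o^5 - 9*o^4 + 3*I*o^4 - 9*o^3 + 87*I*o^3 - 9*o^2 + 87*I*o^2 - 9*o + 84*I*o + 84*I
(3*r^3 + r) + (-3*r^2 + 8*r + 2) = 3*r^3 - 3*r^2 + 9*r + 2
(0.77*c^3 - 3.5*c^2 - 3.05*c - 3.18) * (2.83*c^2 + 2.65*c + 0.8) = 2.1791*c^5 - 7.8645*c^4 - 17.2905*c^3 - 19.8819*c^2 - 10.867*c - 2.544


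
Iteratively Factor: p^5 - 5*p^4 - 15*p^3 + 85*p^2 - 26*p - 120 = (p - 2)*(p^4 - 3*p^3 - 21*p^2 + 43*p + 60) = (p - 2)*(p + 1)*(p^3 - 4*p^2 - 17*p + 60) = (p - 3)*(p - 2)*(p + 1)*(p^2 - p - 20) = (p - 3)*(p - 2)*(p + 1)*(p + 4)*(p - 5)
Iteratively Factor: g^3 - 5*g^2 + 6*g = (g - 3)*(g^2 - 2*g) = g*(g - 3)*(g - 2)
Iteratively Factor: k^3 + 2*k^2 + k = (k + 1)*(k^2 + k) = k*(k + 1)*(k + 1)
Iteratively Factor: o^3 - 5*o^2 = (o)*(o^2 - 5*o) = o*(o - 5)*(o)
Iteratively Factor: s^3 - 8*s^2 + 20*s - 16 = (s - 2)*(s^2 - 6*s + 8) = (s - 2)^2*(s - 4)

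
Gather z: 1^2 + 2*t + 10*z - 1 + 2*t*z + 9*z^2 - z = 2*t + 9*z^2 + z*(2*t + 9)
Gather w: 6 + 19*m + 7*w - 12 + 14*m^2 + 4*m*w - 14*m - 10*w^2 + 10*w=14*m^2 + 5*m - 10*w^2 + w*(4*m + 17) - 6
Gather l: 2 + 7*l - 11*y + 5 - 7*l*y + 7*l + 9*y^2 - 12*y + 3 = l*(14 - 7*y) + 9*y^2 - 23*y + 10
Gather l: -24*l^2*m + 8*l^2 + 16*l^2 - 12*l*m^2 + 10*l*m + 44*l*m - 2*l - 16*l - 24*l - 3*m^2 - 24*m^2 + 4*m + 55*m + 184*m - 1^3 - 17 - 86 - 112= l^2*(24 - 24*m) + l*(-12*m^2 + 54*m - 42) - 27*m^2 + 243*m - 216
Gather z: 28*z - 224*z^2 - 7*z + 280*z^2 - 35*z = 56*z^2 - 14*z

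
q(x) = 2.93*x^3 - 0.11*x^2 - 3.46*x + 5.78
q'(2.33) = 43.75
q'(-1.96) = 30.74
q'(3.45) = 100.40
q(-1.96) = -9.92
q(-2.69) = -42.74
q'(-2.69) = 60.74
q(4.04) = 183.21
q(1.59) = 11.78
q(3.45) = 112.85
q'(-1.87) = 27.69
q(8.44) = 1730.29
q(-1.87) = -7.29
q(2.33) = 34.18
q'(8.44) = 620.83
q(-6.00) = -610.30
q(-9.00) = -2107.96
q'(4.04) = 139.12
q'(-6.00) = 314.30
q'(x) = 8.79*x^2 - 0.22*x - 3.46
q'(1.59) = 18.41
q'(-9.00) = 710.51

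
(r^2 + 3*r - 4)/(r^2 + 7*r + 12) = (r - 1)/(r + 3)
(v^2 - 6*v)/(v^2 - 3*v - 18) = v/(v + 3)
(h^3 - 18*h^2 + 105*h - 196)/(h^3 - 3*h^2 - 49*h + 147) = (h^2 - 11*h + 28)/(h^2 + 4*h - 21)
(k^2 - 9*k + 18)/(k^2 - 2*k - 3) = (k - 6)/(k + 1)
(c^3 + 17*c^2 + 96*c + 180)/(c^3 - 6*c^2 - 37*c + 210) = (c^2 + 11*c + 30)/(c^2 - 12*c + 35)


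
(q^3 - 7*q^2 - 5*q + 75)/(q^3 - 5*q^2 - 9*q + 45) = (q - 5)/(q - 3)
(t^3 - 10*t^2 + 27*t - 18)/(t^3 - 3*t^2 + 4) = (t^3 - 10*t^2 + 27*t - 18)/(t^3 - 3*t^2 + 4)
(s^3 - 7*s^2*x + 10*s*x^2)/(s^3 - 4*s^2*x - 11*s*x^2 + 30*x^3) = s/(s + 3*x)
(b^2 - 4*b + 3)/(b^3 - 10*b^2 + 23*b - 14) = (b - 3)/(b^2 - 9*b + 14)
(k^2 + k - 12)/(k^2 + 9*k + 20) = (k - 3)/(k + 5)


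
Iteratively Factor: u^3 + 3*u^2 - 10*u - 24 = (u + 4)*(u^2 - u - 6) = (u - 3)*(u + 4)*(u + 2)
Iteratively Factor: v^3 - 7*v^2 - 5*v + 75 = (v - 5)*(v^2 - 2*v - 15) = (v - 5)*(v + 3)*(v - 5)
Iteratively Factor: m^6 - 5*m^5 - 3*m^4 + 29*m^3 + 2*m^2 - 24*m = (m - 3)*(m^5 - 2*m^4 - 9*m^3 + 2*m^2 + 8*m) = (m - 3)*(m + 1)*(m^4 - 3*m^3 - 6*m^2 + 8*m) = (m - 3)*(m - 1)*(m + 1)*(m^3 - 2*m^2 - 8*m) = m*(m - 3)*(m - 1)*(m + 1)*(m^2 - 2*m - 8) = m*(m - 4)*(m - 3)*(m - 1)*(m + 1)*(m + 2)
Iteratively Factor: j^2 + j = (j + 1)*(j)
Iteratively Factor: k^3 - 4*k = (k - 2)*(k^2 + 2*k) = (k - 2)*(k + 2)*(k)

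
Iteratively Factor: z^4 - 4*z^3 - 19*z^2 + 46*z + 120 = (z - 4)*(z^3 - 19*z - 30) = (z - 5)*(z - 4)*(z^2 + 5*z + 6) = (z - 5)*(z - 4)*(z + 2)*(z + 3)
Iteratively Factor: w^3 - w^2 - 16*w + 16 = (w + 4)*(w^2 - 5*w + 4) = (w - 1)*(w + 4)*(w - 4)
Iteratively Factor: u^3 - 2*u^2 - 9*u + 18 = (u - 3)*(u^2 + u - 6) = (u - 3)*(u - 2)*(u + 3)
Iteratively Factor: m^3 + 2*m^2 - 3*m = (m - 1)*(m^2 + 3*m) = (m - 1)*(m + 3)*(m)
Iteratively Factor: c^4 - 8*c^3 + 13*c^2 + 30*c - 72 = (c - 3)*(c^3 - 5*c^2 - 2*c + 24) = (c - 3)^2*(c^2 - 2*c - 8) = (c - 4)*(c - 3)^2*(c + 2)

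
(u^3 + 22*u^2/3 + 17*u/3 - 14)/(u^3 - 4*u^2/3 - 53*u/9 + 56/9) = 3*(u + 6)/(3*u - 8)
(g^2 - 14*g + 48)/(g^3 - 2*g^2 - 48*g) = (g - 6)/(g*(g + 6))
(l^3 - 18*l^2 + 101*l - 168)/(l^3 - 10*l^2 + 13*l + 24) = (l - 7)/(l + 1)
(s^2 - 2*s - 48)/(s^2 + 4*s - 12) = (s - 8)/(s - 2)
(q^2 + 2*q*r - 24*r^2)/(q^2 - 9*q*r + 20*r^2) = (q + 6*r)/(q - 5*r)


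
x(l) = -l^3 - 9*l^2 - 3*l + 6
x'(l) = -3*l^2 - 18*l - 3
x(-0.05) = 6.13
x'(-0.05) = -2.11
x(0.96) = -6.06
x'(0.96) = -23.04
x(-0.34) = 6.02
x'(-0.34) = 2.77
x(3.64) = -172.39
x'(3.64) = -108.27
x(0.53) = 1.73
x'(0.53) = -13.38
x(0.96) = -6.06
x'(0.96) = -23.04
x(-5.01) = -79.12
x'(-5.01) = 11.88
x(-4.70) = -74.89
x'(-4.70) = 15.33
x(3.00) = -111.00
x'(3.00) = -84.00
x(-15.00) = 1401.00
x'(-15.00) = -408.00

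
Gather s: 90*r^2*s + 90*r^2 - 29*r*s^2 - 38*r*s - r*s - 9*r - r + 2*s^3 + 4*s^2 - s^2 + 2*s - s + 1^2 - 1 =90*r^2 - 10*r + 2*s^3 + s^2*(3 - 29*r) + s*(90*r^2 - 39*r + 1)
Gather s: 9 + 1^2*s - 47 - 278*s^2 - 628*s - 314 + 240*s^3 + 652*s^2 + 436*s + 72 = 240*s^3 + 374*s^2 - 191*s - 280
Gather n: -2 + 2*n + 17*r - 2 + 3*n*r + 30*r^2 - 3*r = n*(3*r + 2) + 30*r^2 + 14*r - 4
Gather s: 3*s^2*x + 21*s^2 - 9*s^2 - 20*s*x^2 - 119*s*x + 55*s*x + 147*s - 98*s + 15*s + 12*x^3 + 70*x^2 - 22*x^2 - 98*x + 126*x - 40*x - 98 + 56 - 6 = s^2*(3*x + 12) + s*(-20*x^2 - 64*x + 64) + 12*x^3 + 48*x^2 - 12*x - 48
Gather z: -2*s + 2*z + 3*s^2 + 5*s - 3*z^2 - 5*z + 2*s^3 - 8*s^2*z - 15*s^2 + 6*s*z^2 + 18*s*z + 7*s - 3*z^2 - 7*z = 2*s^3 - 12*s^2 + 10*s + z^2*(6*s - 6) + z*(-8*s^2 + 18*s - 10)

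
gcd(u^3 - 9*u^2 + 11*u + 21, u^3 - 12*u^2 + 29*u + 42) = u^2 - 6*u - 7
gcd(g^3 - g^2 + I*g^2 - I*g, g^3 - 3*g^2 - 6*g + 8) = g - 1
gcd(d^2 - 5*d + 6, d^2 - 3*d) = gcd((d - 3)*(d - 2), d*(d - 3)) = d - 3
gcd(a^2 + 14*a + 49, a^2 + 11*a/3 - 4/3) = 1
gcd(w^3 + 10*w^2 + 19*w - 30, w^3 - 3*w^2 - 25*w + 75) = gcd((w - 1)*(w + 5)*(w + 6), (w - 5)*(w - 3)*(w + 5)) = w + 5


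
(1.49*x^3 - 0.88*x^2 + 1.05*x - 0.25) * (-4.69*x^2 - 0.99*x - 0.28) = -6.9881*x^5 + 2.6521*x^4 - 4.4705*x^3 + 0.3794*x^2 - 0.0465*x + 0.07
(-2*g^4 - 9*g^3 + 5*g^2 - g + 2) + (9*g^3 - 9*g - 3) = -2*g^4 + 5*g^2 - 10*g - 1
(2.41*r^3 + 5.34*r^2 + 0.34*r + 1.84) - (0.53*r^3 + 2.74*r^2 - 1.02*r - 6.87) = 1.88*r^3 + 2.6*r^2 + 1.36*r + 8.71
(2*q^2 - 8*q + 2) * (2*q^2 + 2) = 4*q^4 - 16*q^3 + 8*q^2 - 16*q + 4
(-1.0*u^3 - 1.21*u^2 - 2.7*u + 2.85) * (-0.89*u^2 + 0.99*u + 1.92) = 0.89*u^5 + 0.0869*u^4 - 0.7149*u^3 - 7.5327*u^2 - 2.3625*u + 5.472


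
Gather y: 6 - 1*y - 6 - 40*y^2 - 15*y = -40*y^2 - 16*y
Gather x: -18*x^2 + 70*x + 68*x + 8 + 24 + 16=-18*x^2 + 138*x + 48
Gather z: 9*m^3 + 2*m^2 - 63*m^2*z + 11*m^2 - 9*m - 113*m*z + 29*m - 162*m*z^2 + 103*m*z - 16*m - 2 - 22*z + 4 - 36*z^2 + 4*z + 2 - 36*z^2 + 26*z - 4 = 9*m^3 + 13*m^2 + 4*m + z^2*(-162*m - 72) + z*(-63*m^2 - 10*m + 8)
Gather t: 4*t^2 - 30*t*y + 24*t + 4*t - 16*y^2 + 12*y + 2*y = 4*t^2 + t*(28 - 30*y) - 16*y^2 + 14*y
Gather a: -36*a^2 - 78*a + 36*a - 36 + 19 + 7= -36*a^2 - 42*a - 10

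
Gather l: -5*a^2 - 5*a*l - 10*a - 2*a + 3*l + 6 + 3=-5*a^2 - 12*a + l*(3 - 5*a) + 9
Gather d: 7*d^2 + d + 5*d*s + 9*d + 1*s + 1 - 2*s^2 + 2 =7*d^2 + d*(5*s + 10) - 2*s^2 + s + 3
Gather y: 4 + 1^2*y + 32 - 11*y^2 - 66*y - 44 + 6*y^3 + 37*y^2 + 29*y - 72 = 6*y^3 + 26*y^2 - 36*y - 80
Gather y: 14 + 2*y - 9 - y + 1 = y + 6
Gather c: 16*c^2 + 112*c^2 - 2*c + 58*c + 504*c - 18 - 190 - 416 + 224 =128*c^2 + 560*c - 400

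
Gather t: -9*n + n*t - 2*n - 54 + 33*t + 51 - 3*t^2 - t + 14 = -11*n - 3*t^2 + t*(n + 32) + 11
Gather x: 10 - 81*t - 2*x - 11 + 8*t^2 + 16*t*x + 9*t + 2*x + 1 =8*t^2 + 16*t*x - 72*t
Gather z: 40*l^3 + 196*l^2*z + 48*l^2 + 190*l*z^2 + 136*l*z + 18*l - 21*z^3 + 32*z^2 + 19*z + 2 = 40*l^3 + 48*l^2 + 18*l - 21*z^3 + z^2*(190*l + 32) + z*(196*l^2 + 136*l + 19) + 2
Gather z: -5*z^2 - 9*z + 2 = -5*z^2 - 9*z + 2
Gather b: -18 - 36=-54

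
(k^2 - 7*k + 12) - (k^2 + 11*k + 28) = -18*k - 16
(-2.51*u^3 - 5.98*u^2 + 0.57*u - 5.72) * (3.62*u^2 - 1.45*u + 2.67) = -9.0862*u^5 - 18.0081*u^4 + 4.0327*u^3 - 37.4995*u^2 + 9.8159*u - 15.2724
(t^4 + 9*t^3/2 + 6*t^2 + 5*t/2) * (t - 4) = t^5 + t^4/2 - 12*t^3 - 43*t^2/2 - 10*t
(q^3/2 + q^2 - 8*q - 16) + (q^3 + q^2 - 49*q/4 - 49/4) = 3*q^3/2 + 2*q^2 - 81*q/4 - 113/4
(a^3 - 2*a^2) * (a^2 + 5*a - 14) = a^5 + 3*a^4 - 24*a^3 + 28*a^2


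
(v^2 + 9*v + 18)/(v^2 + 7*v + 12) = (v + 6)/(v + 4)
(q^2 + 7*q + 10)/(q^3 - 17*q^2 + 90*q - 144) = (q^2 + 7*q + 10)/(q^3 - 17*q^2 + 90*q - 144)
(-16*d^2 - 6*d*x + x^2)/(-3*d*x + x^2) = (16*d^2 + 6*d*x - x^2)/(x*(3*d - x))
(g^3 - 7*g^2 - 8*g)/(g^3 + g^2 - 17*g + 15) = g*(g^2 - 7*g - 8)/(g^3 + g^2 - 17*g + 15)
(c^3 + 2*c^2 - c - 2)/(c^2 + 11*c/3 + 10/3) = 3*(c^2 - 1)/(3*c + 5)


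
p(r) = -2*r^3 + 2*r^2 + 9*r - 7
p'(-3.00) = -57.00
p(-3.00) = 38.00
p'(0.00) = 9.00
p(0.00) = -7.00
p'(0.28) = 9.65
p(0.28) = -4.37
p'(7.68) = -314.17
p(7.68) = -725.88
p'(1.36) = 3.34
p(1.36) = 3.91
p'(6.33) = -206.09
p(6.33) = -377.16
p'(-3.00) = -57.00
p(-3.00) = 38.00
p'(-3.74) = -89.89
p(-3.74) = 91.94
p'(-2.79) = -48.86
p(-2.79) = 26.89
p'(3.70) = -58.34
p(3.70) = -47.63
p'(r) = -6*r^2 + 4*r + 9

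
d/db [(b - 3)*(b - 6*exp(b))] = b - (b - 3)*(6*exp(b) - 1) - 6*exp(b)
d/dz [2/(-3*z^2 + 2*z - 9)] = 4*(3*z - 1)/(3*z^2 - 2*z + 9)^2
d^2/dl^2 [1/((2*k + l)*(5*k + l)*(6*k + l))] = 2*(1924*k^4 + 1848*k^3*l + 663*k^2*l^2 + 104*k*l^3 + 6*l^4)/(216000*k^9 + 561600*k^8*l + 627120*k^7*l^2 + 394768*k^6*l^3 + 154596*k^5*l^4 + 39156*k^4*l^5 + 6433*k^3*l^6 + 663*k^2*l^7 + 39*k*l^8 + l^9)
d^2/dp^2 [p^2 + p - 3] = 2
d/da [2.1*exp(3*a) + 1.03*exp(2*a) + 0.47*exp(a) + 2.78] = (6.3*exp(2*a) + 2.06*exp(a) + 0.47)*exp(a)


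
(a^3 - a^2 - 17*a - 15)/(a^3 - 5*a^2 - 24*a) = (a^2 - 4*a - 5)/(a*(a - 8))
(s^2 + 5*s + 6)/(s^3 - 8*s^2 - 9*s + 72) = (s + 2)/(s^2 - 11*s + 24)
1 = 1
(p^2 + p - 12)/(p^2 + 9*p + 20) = (p - 3)/(p + 5)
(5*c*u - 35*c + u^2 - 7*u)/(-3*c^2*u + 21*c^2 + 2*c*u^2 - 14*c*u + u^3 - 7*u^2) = (5*c + u)/(-3*c^2 + 2*c*u + u^2)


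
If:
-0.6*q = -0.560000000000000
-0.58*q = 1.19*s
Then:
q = 0.93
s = -0.45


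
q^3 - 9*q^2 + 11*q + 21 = (q - 7)*(q - 3)*(q + 1)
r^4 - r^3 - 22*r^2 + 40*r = r*(r - 4)*(r - 2)*(r + 5)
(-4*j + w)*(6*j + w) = -24*j^2 + 2*j*w + w^2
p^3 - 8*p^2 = p^2*(p - 8)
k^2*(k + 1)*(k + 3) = k^4 + 4*k^3 + 3*k^2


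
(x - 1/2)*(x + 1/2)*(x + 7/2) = x^3 + 7*x^2/2 - x/4 - 7/8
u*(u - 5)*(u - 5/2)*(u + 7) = u^4 - u^3/2 - 40*u^2 + 175*u/2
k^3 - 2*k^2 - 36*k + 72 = (k - 6)*(k - 2)*(k + 6)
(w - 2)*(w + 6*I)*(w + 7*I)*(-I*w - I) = -I*w^4 + 13*w^3 + I*w^3 - 13*w^2 + 44*I*w^2 - 26*w - 42*I*w - 84*I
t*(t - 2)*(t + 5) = t^3 + 3*t^2 - 10*t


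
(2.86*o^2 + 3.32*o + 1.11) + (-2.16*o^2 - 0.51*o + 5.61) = 0.7*o^2 + 2.81*o + 6.72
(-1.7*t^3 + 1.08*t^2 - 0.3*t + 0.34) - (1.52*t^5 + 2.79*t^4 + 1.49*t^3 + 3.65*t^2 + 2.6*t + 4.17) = -1.52*t^5 - 2.79*t^4 - 3.19*t^3 - 2.57*t^2 - 2.9*t - 3.83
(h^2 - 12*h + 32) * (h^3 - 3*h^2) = h^5 - 15*h^4 + 68*h^3 - 96*h^2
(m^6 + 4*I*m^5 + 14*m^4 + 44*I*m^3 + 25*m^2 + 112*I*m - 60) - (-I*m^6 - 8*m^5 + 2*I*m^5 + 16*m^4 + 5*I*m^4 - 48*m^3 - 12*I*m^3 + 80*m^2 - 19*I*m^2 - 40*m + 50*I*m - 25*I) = m^6 + I*m^6 + 8*m^5 + 2*I*m^5 - 2*m^4 - 5*I*m^4 + 48*m^3 + 56*I*m^3 - 55*m^2 + 19*I*m^2 + 40*m + 62*I*m - 60 + 25*I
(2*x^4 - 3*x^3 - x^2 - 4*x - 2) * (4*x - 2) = 8*x^5 - 16*x^4 + 2*x^3 - 14*x^2 + 4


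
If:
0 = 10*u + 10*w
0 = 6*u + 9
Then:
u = -3/2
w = 3/2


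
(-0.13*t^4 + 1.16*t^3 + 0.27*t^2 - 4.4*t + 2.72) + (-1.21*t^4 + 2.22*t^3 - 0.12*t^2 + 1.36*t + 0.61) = -1.34*t^4 + 3.38*t^3 + 0.15*t^2 - 3.04*t + 3.33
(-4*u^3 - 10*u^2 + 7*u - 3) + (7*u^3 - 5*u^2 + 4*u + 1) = 3*u^3 - 15*u^2 + 11*u - 2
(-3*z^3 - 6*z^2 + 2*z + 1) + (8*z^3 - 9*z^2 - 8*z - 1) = 5*z^3 - 15*z^2 - 6*z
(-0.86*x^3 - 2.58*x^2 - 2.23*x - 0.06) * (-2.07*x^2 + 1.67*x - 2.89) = 1.7802*x^5 + 3.9044*x^4 + 2.7929*x^3 + 3.8563*x^2 + 6.3445*x + 0.1734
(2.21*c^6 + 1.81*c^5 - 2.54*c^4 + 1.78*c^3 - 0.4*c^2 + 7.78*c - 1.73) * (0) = 0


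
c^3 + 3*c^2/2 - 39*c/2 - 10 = (c - 4)*(c + 1/2)*(c + 5)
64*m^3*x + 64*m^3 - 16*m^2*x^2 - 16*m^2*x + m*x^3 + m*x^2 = (-8*m + x)^2*(m*x + m)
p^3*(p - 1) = p^4 - p^3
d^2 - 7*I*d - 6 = (d - 6*I)*(d - I)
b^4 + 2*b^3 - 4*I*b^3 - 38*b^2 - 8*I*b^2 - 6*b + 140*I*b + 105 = (b - 5)*(b + 7)*(b - 3*I)*(b - I)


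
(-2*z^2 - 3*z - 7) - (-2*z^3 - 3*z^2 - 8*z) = 2*z^3 + z^2 + 5*z - 7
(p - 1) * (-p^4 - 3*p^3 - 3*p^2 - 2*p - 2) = -p^5 - 2*p^4 + p^2 + 2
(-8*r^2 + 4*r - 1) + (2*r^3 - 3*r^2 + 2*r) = 2*r^3 - 11*r^2 + 6*r - 1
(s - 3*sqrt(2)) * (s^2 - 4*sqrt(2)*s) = s^3 - 7*sqrt(2)*s^2 + 24*s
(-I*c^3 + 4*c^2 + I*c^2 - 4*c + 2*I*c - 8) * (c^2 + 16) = -I*c^5 + 4*c^4 + I*c^4 - 4*c^3 - 14*I*c^3 + 56*c^2 + 16*I*c^2 - 64*c + 32*I*c - 128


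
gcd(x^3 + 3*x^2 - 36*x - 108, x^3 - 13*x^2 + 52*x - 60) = x - 6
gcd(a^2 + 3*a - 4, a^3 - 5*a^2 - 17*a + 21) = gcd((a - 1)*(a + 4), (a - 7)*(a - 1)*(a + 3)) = a - 1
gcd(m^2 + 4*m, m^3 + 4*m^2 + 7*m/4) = m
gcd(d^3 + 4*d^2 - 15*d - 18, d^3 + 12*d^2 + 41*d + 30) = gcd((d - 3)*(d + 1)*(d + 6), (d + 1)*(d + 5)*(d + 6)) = d^2 + 7*d + 6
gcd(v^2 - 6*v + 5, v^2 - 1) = v - 1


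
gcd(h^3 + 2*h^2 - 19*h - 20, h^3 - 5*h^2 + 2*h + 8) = h^2 - 3*h - 4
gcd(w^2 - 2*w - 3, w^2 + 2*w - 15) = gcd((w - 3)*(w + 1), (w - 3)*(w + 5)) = w - 3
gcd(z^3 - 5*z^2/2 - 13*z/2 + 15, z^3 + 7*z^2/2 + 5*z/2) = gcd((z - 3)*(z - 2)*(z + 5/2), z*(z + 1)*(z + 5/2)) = z + 5/2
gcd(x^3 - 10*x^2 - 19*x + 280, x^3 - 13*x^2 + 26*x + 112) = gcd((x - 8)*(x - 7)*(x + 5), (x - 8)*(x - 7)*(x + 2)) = x^2 - 15*x + 56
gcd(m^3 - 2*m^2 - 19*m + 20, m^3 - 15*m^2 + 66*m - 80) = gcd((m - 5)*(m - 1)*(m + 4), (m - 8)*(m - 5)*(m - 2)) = m - 5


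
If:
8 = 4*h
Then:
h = 2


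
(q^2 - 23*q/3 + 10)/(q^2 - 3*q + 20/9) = 3*(q - 6)/(3*q - 4)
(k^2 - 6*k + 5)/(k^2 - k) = (k - 5)/k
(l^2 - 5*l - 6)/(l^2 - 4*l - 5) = (l - 6)/(l - 5)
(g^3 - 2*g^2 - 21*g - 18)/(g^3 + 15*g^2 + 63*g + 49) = (g^2 - 3*g - 18)/(g^2 + 14*g + 49)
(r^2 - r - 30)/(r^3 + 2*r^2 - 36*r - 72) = (r + 5)/(r^2 + 8*r + 12)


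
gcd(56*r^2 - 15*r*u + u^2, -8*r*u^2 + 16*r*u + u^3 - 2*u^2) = 8*r - u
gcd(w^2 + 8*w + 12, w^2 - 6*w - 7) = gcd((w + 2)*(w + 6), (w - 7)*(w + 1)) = 1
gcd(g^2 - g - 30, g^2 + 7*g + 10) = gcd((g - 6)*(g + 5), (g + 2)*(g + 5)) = g + 5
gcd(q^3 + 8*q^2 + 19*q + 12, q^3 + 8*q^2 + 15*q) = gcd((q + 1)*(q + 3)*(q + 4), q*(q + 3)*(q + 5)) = q + 3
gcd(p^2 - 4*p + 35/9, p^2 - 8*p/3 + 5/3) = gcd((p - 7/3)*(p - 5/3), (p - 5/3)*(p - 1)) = p - 5/3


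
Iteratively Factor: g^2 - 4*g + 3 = (g - 1)*(g - 3)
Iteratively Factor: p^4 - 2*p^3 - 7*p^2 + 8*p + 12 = (p - 3)*(p^3 + p^2 - 4*p - 4) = (p - 3)*(p + 2)*(p^2 - p - 2) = (p - 3)*(p - 2)*(p + 2)*(p + 1)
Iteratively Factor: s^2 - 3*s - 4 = (s + 1)*(s - 4)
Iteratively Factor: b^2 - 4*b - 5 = (b + 1)*(b - 5)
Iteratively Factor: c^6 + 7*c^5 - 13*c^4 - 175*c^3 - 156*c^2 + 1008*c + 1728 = (c + 4)*(c^5 + 3*c^4 - 25*c^3 - 75*c^2 + 144*c + 432) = (c - 4)*(c + 4)*(c^4 + 7*c^3 + 3*c^2 - 63*c - 108) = (c - 4)*(c + 3)*(c + 4)*(c^3 + 4*c^2 - 9*c - 36) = (c - 4)*(c - 3)*(c + 3)*(c + 4)*(c^2 + 7*c + 12) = (c - 4)*(c - 3)*(c + 3)*(c + 4)^2*(c + 3)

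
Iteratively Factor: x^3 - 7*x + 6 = (x - 2)*(x^2 + 2*x - 3) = (x - 2)*(x - 1)*(x + 3)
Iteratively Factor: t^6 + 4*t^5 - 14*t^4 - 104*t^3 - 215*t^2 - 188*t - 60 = (t - 5)*(t^5 + 9*t^4 + 31*t^3 + 51*t^2 + 40*t + 12) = (t - 5)*(t + 2)*(t^4 + 7*t^3 + 17*t^2 + 17*t + 6) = (t - 5)*(t + 2)^2*(t^3 + 5*t^2 + 7*t + 3) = (t - 5)*(t + 1)*(t + 2)^2*(t^2 + 4*t + 3) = (t - 5)*(t + 1)^2*(t + 2)^2*(t + 3)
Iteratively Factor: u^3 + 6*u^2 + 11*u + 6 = (u + 2)*(u^2 + 4*u + 3) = (u + 2)*(u + 3)*(u + 1)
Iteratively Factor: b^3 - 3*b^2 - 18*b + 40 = (b - 2)*(b^2 - b - 20) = (b - 5)*(b - 2)*(b + 4)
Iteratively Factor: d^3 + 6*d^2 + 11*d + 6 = (d + 3)*(d^2 + 3*d + 2) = (d + 2)*(d + 3)*(d + 1)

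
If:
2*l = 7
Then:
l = 7/2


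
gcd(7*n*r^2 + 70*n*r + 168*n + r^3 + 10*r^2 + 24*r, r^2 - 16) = r + 4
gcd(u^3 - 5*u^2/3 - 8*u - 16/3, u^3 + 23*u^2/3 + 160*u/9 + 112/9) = u + 4/3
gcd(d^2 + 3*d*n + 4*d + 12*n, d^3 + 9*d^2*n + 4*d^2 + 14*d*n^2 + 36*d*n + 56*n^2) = d + 4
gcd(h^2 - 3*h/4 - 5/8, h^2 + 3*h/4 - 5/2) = h - 5/4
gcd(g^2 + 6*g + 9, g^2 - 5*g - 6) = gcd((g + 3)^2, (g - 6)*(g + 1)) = 1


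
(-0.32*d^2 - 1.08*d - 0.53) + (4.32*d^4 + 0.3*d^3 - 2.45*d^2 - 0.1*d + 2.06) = 4.32*d^4 + 0.3*d^3 - 2.77*d^2 - 1.18*d + 1.53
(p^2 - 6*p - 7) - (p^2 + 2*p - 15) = 8 - 8*p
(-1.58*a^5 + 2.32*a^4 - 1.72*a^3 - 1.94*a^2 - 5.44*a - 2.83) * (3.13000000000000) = -4.9454*a^5 + 7.2616*a^4 - 5.3836*a^3 - 6.0722*a^2 - 17.0272*a - 8.8579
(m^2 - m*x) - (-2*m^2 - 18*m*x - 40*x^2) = 3*m^2 + 17*m*x + 40*x^2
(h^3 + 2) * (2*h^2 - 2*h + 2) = 2*h^5 - 2*h^4 + 2*h^3 + 4*h^2 - 4*h + 4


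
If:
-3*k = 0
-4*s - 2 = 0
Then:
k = 0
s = -1/2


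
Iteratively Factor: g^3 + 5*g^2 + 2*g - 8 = (g + 4)*(g^2 + g - 2) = (g + 2)*(g + 4)*(g - 1)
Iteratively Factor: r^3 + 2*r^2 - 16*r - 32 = (r - 4)*(r^2 + 6*r + 8) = (r - 4)*(r + 4)*(r + 2)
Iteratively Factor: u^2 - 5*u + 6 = (u - 2)*(u - 3)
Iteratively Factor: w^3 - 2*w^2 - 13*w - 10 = (w + 2)*(w^2 - 4*w - 5) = (w + 1)*(w + 2)*(w - 5)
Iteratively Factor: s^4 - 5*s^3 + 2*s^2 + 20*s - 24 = (s - 3)*(s^3 - 2*s^2 - 4*s + 8) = (s - 3)*(s - 2)*(s^2 - 4) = (s - 3)*(s - 2)^2*(s + 2)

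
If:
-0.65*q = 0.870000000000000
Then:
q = -1.34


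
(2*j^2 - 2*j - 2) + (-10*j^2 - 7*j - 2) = -8*j^2 - 9*j - 4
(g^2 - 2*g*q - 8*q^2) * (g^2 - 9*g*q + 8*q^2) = g^4 - 11*g^3*q + 18*g^2*q^2 + 56*g*q^3 - 64*q^4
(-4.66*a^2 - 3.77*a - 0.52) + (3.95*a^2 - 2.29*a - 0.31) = -0.71*a^2 - 6.06*a - 0.83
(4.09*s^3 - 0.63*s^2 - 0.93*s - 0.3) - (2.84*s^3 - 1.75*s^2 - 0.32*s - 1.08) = 1.25*s^3 + 1.12*s^2 - 0.61*s + 0.78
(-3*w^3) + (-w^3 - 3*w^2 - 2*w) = -4*w^3 - 3*w^2 - 2*w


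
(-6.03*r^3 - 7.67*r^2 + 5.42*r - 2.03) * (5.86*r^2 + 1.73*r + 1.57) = -35.3358*r^5 - 55.3781*r^4 + 9.025*r^3 - 14.5611*r^2 + 4.9975*r - 3.1871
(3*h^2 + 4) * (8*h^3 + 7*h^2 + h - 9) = 24*h^5 + 21*h^4 + 35*h^3 + h^2 + 4*h - 36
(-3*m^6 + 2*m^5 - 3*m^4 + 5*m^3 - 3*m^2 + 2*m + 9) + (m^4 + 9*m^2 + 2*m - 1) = -3*m^6 + 2*m^5 - 2*m^4 + 5*m^3 + 6*m^2 + 4*m + 8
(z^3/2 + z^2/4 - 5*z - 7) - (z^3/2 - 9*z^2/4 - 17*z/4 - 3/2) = 5*z^2/2 - 3*z/4 - 11/2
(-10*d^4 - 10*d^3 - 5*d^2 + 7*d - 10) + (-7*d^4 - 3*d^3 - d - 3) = -17*d^4 - 13*d^3 - 5*d^2 + 6*d - 13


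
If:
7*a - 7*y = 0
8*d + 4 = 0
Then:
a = y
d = -1/2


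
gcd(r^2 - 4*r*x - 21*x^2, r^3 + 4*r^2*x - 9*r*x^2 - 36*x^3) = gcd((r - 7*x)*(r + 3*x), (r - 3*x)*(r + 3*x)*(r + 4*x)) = r + 3*x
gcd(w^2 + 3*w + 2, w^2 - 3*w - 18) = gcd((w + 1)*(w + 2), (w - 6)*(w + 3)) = 1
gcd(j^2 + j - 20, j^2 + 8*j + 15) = j + 5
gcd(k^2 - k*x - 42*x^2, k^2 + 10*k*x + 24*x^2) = k + 6*x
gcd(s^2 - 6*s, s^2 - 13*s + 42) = s - 6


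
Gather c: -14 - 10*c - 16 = -10*c - 30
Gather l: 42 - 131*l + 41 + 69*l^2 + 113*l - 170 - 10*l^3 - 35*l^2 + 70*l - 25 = -10*l^3 + 34*l^2 + 52*l - 112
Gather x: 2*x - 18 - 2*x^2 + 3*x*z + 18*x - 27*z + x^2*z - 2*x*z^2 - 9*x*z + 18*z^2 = x^2*(z - 2) + x*(-2*z^2 - 6*z + 20) + 18*z^2 - 27*z - 18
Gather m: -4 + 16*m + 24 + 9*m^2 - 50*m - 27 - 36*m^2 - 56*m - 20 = -27*m^2 - 90*m - 27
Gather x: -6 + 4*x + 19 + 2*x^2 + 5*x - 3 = 2*x^2 + 9*x + 10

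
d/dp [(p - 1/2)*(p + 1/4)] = 2*p - 1/4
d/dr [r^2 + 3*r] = 2*r + 3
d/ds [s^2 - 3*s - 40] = 2*s - 3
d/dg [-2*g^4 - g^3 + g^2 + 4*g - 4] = -8*g^3 - 3*g^2 + 2*g + 4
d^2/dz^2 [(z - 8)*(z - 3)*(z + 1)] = 6*z - 20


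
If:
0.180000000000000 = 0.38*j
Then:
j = 0.47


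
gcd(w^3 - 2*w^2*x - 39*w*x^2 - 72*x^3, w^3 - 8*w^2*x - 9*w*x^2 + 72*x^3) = -w^2 + 5*w*x + 24*x^2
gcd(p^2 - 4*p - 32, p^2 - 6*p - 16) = p - 8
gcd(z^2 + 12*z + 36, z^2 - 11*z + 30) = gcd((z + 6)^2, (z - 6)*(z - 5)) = 1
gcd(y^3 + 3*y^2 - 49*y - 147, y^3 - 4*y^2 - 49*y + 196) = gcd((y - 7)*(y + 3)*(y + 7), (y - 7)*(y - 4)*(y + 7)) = y^2 - 49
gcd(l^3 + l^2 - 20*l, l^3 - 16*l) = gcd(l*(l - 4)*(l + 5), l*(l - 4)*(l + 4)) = l^2 - 4*l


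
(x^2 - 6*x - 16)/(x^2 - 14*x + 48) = (x + 2)/(x - 6)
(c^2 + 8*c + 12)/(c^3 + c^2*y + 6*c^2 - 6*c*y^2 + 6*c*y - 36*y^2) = (-c - 2)/(-c^2 - c*y + 6*y^2)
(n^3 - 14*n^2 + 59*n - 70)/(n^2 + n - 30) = (n^2 - 9*n + 14)/(n + 6)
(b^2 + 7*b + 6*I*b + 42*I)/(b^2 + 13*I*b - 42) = (b + 7)/(b + 7*I)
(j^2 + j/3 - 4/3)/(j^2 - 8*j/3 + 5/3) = (3*j + 4)/(3*j - 5)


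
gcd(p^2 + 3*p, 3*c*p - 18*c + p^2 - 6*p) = 1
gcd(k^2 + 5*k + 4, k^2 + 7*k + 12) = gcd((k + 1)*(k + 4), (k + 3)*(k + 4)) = k + 4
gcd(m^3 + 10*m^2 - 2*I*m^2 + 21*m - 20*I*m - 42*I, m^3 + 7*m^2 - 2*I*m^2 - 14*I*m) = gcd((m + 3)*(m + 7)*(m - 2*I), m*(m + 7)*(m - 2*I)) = m^2 + m*(7 - 2*I) - 14*I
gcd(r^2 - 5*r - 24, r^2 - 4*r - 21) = r + 3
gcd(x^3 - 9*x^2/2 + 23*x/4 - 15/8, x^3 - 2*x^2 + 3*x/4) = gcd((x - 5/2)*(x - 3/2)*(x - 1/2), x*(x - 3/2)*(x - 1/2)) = x^2 - 2*x + 3/4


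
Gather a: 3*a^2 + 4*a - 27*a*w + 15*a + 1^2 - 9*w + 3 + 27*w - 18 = 3*a^2 + a*(19 - 27*w) + 18*w - 14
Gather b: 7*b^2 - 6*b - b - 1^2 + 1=7*b^2 - 7*b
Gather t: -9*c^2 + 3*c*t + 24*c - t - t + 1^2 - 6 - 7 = -9*c^2 + 24*c + t*(3*c - 2) - 12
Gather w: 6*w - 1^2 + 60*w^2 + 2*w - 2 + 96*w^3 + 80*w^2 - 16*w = 96*w^3 + 140*w^2 - 8*w - 3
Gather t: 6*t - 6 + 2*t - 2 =8*t - 8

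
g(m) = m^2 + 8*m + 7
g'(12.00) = 32.00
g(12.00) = 247.00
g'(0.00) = 8.00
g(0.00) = 7.00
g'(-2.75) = 2.50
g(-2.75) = -7.44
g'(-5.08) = -2.16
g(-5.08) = -7.83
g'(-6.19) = -4.38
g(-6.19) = -4.20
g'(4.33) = 16.66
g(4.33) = 60.39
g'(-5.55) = -3.10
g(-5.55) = -6.60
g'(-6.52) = -5.04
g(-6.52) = -2.65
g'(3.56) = 15.12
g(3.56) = 48.15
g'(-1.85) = 4.30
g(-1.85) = -4.38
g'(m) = 2*m + 8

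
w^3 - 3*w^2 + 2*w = w*(w - 2)*(w - 1)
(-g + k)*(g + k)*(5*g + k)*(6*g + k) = -30*g^4 - 11*g^3*k + 29*g^2*k^2 + 11*g*k^3 + k^4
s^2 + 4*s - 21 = (s - 3)*(s + 7)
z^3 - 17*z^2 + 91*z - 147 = (z - 7)^2*(z - 3)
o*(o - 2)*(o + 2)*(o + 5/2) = o^4 + 5*o^3/2 - 4*o^2 - 10*o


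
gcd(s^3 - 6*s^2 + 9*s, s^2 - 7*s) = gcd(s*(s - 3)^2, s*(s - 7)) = s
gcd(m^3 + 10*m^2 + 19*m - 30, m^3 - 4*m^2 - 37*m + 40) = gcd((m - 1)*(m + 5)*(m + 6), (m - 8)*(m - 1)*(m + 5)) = m^2 + 4*m - 5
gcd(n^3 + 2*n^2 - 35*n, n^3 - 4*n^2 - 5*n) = n^2 - 5*n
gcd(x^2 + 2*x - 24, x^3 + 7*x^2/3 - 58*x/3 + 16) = x + 6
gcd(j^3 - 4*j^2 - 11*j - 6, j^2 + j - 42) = j - 6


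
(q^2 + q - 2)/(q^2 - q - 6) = (q - 1)/(q - 3)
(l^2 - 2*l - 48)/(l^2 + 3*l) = (l^2 - 2*l - 48)/(l*(l + 3))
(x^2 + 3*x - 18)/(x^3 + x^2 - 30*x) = (x - 3)/(x*(x - 5))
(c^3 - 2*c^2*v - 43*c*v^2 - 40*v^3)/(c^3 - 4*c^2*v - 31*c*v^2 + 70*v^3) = (c^2 - 7*c*v - 8*v^2)/(c^2 - 9*c*v + 14*v^2)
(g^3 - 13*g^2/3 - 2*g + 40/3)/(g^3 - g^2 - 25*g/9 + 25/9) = 3*(g^2 - 6*g + 8)/(3*g^2 - 8*g + 5)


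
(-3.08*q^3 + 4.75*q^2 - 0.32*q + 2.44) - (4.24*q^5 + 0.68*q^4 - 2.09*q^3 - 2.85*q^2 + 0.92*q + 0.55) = -4.24*q^5 - 0.68*q^4 - 0.99*q^3 + 7.6*q^2 - 1.24*q + 1.89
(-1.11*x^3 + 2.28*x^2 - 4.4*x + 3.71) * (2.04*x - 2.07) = -2.2644*x^4 + 6.9489*x^3 - 13.6956*x^2 + 16.6764*x - 7.6797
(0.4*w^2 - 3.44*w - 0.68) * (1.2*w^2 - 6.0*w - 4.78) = 0.48*w^4 - 6.528*w^3 + 17.912*w^2 + 20.5232*w + 3.2504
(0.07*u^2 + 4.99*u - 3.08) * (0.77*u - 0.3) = 0.0539*u^3 + 3.8213*u^2 - 3.8686*u + 0.924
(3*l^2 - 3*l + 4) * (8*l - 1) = 24*l^3 - 27*l^2 + 35*l - 4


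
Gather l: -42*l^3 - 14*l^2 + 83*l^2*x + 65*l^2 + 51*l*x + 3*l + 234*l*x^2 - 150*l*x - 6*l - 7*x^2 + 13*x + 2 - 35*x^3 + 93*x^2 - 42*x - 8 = -42*l^3 + l^2*(83*x + 51) + l*(234*x^2 - 99*x - 3) - 35*x^3 + 86*x^2 - 29*x - 6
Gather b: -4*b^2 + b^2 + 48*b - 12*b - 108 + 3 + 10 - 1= -3*b^2 + 36*b - 96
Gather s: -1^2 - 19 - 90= -110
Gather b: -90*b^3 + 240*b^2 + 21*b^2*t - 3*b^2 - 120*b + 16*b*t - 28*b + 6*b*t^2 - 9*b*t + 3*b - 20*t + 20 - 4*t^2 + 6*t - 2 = -90*b^3 + b^2*(21*t + 237) + b*(6*t^2 + 7*t - 145) - 4*t^2 - 14*t + 18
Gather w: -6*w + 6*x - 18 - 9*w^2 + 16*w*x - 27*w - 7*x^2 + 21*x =-9*w^2 + w*(16*x - 33) - 7*x^2 + 27*x - 18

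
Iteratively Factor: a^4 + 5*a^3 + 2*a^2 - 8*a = (a + 4)*(a^3 + a^2 - 2*a) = a*(a + 4)*(a^2 + a - 2) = a*(a - 1)*(a + 4)*(a + 2)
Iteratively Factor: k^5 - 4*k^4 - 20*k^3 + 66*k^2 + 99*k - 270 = (k + 3)*(k^4 - 7*k^3 + k^2 + 63*k - 90) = (k - 3)*(k + 3)*(k^3 - 4*k^2 - 11*k + 30) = (k - 3)*(k + 3)^2*(k^2 - 7*k + 10) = (k - 3)*(k - 2)*(k + 3)^2*(k - 5)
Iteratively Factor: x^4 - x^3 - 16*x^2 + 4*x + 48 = (x + 2)*(x^3 - 3*x^2 - 10*x + 24) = (x + 2)*(x + 3)*(x^2 - 6*x + 8) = (x - 2)*(x + 2)*(x + 3)*(x - 4)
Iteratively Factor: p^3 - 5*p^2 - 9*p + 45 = (p + 3)*(p^2 - 8*p + 15) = (p - 5)*(p + 3)*(p - 3)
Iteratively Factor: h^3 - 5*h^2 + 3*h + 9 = (h - 3)*(h^2 - 2*h - 3) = (h - 3)*(h + 1)*(h - 3)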